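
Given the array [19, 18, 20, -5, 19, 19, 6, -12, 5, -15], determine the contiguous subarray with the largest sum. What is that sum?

Using Kadane's algorithm on [19, 18, 20, -5, 19, 19, 6, -12, 5, -15]:

Scanning through the array:
Position 1 (value 18): max_ending_here = 37, max_so_far = 37
Position 2 (value 20): max_ending_here = 57, max_so_far = 57
Position 3 (value -5): max_ending_here = 52, max_so_far = 57
Position 4 (value 19): max_ending_here = 71, max_so_far = 71
Position 5 (value 19): max_ending_here = 90, max_so_far = 90
Position 6 (value 6): max_ending_here = 96, max_so_far = 96
Position 7 (value -12): max_ending_here = 84, max_so_far = 96
Position 8 (value 5): max_ending_here = 89, max_so_far = 96
Position 9 (value -15): max_ending_here = 74, max_so_far = 96

Maximum subarray: [19, 18, 20, -5, 19, 19, 6]
Maximum sum: 96

The maximum subarray is [19, 18, 20, -5, 19, 19, 6] with sum 96. This subarray runs from index 0 to index 6.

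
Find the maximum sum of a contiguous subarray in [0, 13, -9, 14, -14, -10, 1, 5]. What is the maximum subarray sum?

Using Kadane's algorithm on [0, 13, -9, 14, -14, -10, 1, 5]:

Scanning through the array:
Position 1 (value 13): max_ending_here = 13, max_so_far = 13
Position 2 (value -9): max_ending_here = 4, max_so_far = 13
Position 3 (value 14): max_ending_here = 18, max_so_far = 18
Position 4 (value -14): max_ending_here = 4, max_so_far = 18
Position 5 (value -10): max_ending_here = -6, max_so_far = 18
Position 6 (value 1): max_ending_here = 1, max_so_far = 18
Position 7 (value 5): max_ending_here = 6, max_so_far = 18

Maximum subarray: [0, 13, -9, 14]
Maximum sum: 18

The maximum subarray is [0, 13, -9, 14] with sum 18. This subarray runs from index 0 to index 3.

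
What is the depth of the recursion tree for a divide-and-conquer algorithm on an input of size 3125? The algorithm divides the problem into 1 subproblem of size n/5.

For divide and conquer with division factor 5:

Problem sizes at each level:
Level 0: 3125
Level 1: 625
Level 2: 125
Level 3: 25
Level 4: 5
Level 5: 1

The root is level 0 and the size-1 base case is level 5 (the tree spans levels 0 through 5, i.e. 6 levels counting the root), so the depth is the number of divisions: log_5(3125) = 5

The recursion tree depth is log_5(3125) = 5. At each level, the problem size is divided by 5, so it takes 5 divisions to reduce to a base case of size 1. The algorithm makes 1 recursive call at each level.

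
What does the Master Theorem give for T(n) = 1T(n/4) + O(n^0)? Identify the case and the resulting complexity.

Master Theorem for T(n) = 1T(n/4) + O(n^0):

a = 1, b = 4, c = 0
log_b(a) = log_4(1) = 0.0000

Case 2: c = 0 = log_4(1) = 0.0000
T(n) = O(n^0 log n) = O(log n)

For T(n) = 1T(n/4) + O(n^0): log_4(1) = 0.0000. This is Case 2 of the Master Theorem (c = log_b(a), equal work at all levels), giving O(log n).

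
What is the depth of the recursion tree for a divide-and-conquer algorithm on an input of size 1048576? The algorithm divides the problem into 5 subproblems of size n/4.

For divide and conquer with division factor 4:

Problem sizes at each level:
Level 0: 1048576
Level 1: 262144
Level 2: 65536
Level 3: 16384
Level 4: 4096
Level 5: 1024
Level 6: 256
Level 7: 64
Level 8: 16
Level 9: 4
Level 10: 1

The root is level 0 and the size-1 base case is level 10 (the tree spans levels 0 through 10, i.e. 11 levels counting the root), so the depth is the number of divisions: log_4(1048576) = 10

The recursion tree depth is log_4(1048576) = 10. At each level, the problem size is divided by 4, so it takes 10 divisions to reduce to a base case of size 1. The algorithm makes 5 recursive calls at each level.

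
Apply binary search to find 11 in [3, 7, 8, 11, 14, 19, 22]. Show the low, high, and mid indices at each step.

Binary search for 11 in [3, 7, 8, 11, 14, 19, 22]:

lo=0, hi=6, mid=3, arr[mid]=11 -> Found target at index 3!

Binary search finds 11 at index 3 after 1 comparisons. The search repeatedly halves the search space by comparing with the middle element.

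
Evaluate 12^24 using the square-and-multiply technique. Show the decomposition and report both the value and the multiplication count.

Computing 12^24 by squaring (build up from 12^1; each line after the first costs one multiplication):

12^1 = 12
12^2 = (12^1)^2 = 12^2 = 144
12^3 = 12 * 12^2 = 12 * 144 = 1728
12^6 = (12^3)^2 = 1728^2 = 2985984
12^12 = (12^6)^2 = 2985984^2 = 8916100448256
12^24 = (12^12)^2 = 8916100448256^2 = 79496847203390844133441536

Result: 79496847203390844133441536
Multiplications needed: 5 (5 lines after 12^1)

12^24 = 79496847203390844133441536. Using exponentiation by squaring, this requires 5 multiplications. The key idea: if the exponent is even, square the half-power; if odd, multiply by the base once.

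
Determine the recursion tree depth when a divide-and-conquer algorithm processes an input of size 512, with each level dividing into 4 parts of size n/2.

For divide and conquer with division factor 2:

Problem sizes at each level:
Level 0: 512
Level 1: 256
Level 2: 128
Level 3: 64
Level 4: 32
Level 5: 16
Level 6: 8
Level 7: 4
Level 8: 2
Level 9: 1

The root is level 0 and the size-1 base case is level 9 (the tree spans levels 0 through 9, i.e. 10 levels counting the root), so the depth is the number of divisions: log_2(512) = 9

The recursion tree depth is log_2(512) = 9. At each level, the problem size is divided by 2, so it takes 9 divisions to reduce to a base case of size 1. The algorithm makes 4 recursive calls at each level.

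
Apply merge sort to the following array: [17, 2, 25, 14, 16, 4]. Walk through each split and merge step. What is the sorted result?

Merge sort trace:

Split: [17, 2, 25, 14, 16, 4] -> [17, 2, 25] and [14, 16, 4]
  Split: [17, 2, 25] -> [17] and [2, 25]
    Split: [2, 25] -> [2] and [25]
    Merge: [2] + [25] -> [2, 25]
  Merge: [17] + [2, 25] -> [2, 17, 25]
  Split: [14, 16, 4] -> [14] and [16, 4]
    Split: [16, 4] -> [16] and [4]
    Merge: [16] + [4] -> [4, 16]
  Merge: [14] + [4, 16] -> [4, 14, 16]
Merge: [2, 17, 25] + [4, 14, 16] -> [2, 4, 14, 16, 17, 25]

Final sorted array: [2, 4, 14, 16, 17, 25]

The merge sort proceeds by recursively splitting the array and merging sorted halves.
After all merges, the sorted array is [2, 4, 14, 16, 17, 25].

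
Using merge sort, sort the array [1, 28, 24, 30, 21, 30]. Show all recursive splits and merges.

Merge sort trace:

Split: [1, 28, 24, 30, 21, 30] -> [1, 28, 24] and [30, 21, 30]
  Split: [1, 28, 24] -> [1] and [28, 24]
    Split: [28, 24] -> [28] and [24]
    Merge: [28] + [24] -> [24, 28]
  Merge: [1] + [24, 28] -> [1, 24, 28]
  Split: [30, 21, 30] -> [30] and [21, 30]
    Split: [21, 30] -> [21] and [30]
    Merge: [21] + [30] -> [21, 30]
  Merge: [30] + [21, 30] -> [21, 30, 30]
Merge: [1, 24, 28] + [21, 30, 30] -> [1, 21, 24, 28, 30, 30]

Final sorted array: [1, 21, 24, 28, 30, 30]

The merge sort proceeds by recursively splitting the array and merging sorted halves.
After all merges, the sorted array is [1, 21, 24, 28, 30, 30].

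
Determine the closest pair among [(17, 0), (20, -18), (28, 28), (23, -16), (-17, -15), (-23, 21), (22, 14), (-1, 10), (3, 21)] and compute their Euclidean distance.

Computing all pairwise distances among 9 points:

d((17, 0), (20, -18)) = 18.2483
d((17, 0), (28, 28)) = 30.0832
d((17, 0), (23, -16)) = 17.088
d((17, 0), (-17, -15)) = 37.1618
d((17, 0), (-23, 21)) = 45.1774
d((17, 0), (22, 14)) = 14.8661
d((17, 0), (-1, 10)) = 20.5913
d((17, 0), (3, 21)) = 25.2389
d((20, -18), (28, 28)) = 46.6905
d((20, -18), (23, -16)) = 3.6056 <-- minimum
d((20, -18), (-17, -15)) = 37.1214
d((20, -18), (-23, 21)) = 58.0517
d((20, -18), (22, 14)) = 32.0624
d((20, -18), (-1, 10)) = 35.0
d((20, -18), (3, 21)) = 42.5441
d((28, 28), (23, -16)) = 44.2832
d((28, 28), (-17, -15)) = 62.2415
d((28, 28), (-23, 21)) = 51.4782
d((28, 28), (22, 14)) = 15.2315
d((28, 28), (-1, 10)) = 34.1321
d((28, 28), (3, 21)) = 25.9615
d((23, -16), (-17, -15)) = 40.0125
d((23, -16), (-23, 21)) = 59.0339
d((23, -16), (22, 14)) = 30.0167
d((23, -16), (-1, 10)) = 35.3836
d((23, -16), (3, 21)) = 42.0595
d((-17, -15), (-23, 21)) = 36.4966
d((-17, -15), (22, 14)) = 48.6004
d((-17, -15), (-1, 10)) = 29.6816
d((-17, -15), (3, 21)) = 41.1825
d((-23, 21), (22, 14)) = 45.5412
d((-23, 21), (-1, 10)) = 24.5967
d((-23, 21), (3, 21)) = 26.0
d((22, 14), (-1, 10)) = 23.3452
d((22, 14), (3, 21)) = 20.2485
d((-1, 10), (3, 21)) = 11.7047

Closest pair: (20, -18) and (23, -16) with distance 3.6056

The closest pair is (20, -18) and (23, -16) with Euclidean distance 3.6056. For 9 points, brute-force pairwise comparison is shown above. For large n, the divide-and-conquer algorithm (sort by x, recurse on halves, check the dividing strip) achieves O(n log n).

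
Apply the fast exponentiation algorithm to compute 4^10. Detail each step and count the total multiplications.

Computing 4^10 by squaring (build up from 4^1; each line after the first costs one multiplication):

4^1 = 4
4^2 = (4^1)^2 = 4^2 = 16
4^4 = (4^2)^2 = 16^2 = 256
4^5 = 4 * 4^4 = 4 * 256 = 1024
4^10 = (4^5)^2 = 1024^2 = 1048576

Result: 1048576
Multiplications needed: 4 (4 lines after 4^1)

4^10 = 1048576. Using exponentiation by squaring, this requires 4 multiplications. The key idea: if the exponent is even, square the half-power; if odd, multiply by the base once.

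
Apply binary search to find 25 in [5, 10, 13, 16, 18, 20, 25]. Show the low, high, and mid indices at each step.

Binary search for 25 in [5, 10, 13, 16, 18, 20, 25]:

lo=0, hi=6, mid=3, arr[mid]=16 -> 16 < 25, search right half
lo=4, hi=6, mid=5, arr[mid]=20 -> 20 < 25, search right half
lo=6, hi=6, mid=6, arr[mid]=25 -> Found target at index 6!

Binary search finds 25 at index 6 after 3 comparisons. The search repeatedly halves the search space by comparing with the middle element.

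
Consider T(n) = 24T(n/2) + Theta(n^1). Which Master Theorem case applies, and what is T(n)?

Master Theorem for T(n) = 24T(n/2) + O(n^1):

a = 24, b = 2, c = 1
log_b(a) = log_2(24) = 4.5850

Case 1: c = 1 < log_2(24) = 4.5850
T(n) = O(n^(log_2 24))

For T(n) = 24T(n/2) + O(n^1): log_2(24) = 4.5850. This is Case 1 of the Master Theorem (c < log_b(a), work dominated by leaves), giving O(n^(log_2 24)).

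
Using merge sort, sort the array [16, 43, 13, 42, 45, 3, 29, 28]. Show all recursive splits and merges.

Merge sort trace:

Split: [16, 43, 13, 42, 45, 3, 29, 28] -> [16, 43, 13, 42] and [45, 3, 29, 28]
  Split: [16, 43, 13, 42] -> [16, 43] and [13, 42]
    Split: [16, 43] -> [16] and [43]
    Merge: [16] + [43] -> [16, 43]
    Split: [13, 42] -> [13] and [42]
    Merge: [13] + [42] -> [13, 42]
  Merge: [16, 43] + [13, 42] -> [13, 16, 42, 43]
  Split: [45, 3, 29, 28] -> [45, 3] and [29, 28]
    Split: [45, 3] -> [45] and [3]
    Merge: [45] + [3] -> [3, 45]
    Split: [29, 28] -> [29] and [28]
    Merge: [29] + [28] -> [28, 29]
  Merge: [3, 45] + [28, 29] -> [3, 28, 29, 45]
Merge: [13, 16, 42, 43] + [3, 28, 29, 45] -> [3, 13, 16, 28, 29, 42, 43, 45]

Final sorted array: [3, 13, 16, 28, 29, 42, 43, 45]

The merge sort proceeds by recursively splitting the array and merging sorted halves.
After all merges, the sorted array is [3, 13, 16, 28, 29, 42, 43, 45].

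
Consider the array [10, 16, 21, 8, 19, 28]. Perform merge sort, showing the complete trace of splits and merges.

Merge sort trace:

Split: [10, 16, 21, 8, 19, 28] -> [10, 16, 21] and [8, 19, 28]
  Split: [10, 16, 21] -> [10] and [16, 21]
    Split: [16, 21] -> [16] and [21]
    Merge: [16] + [21] -> [16, 21]
  Merge: [10] + [16, 21] -> [10, 16, 21]
  Split: [8, 19, 28] -> [8] and [19, 28]
    Split: [19, 28] -> [19] and [28]
    Merge: [19] + [28] -> [19, 28]
  Merge: [8] + [19, 28] -> [8, 19, 28]
Merge: [10, 16, 21] + [8, 19, 28] -> [8, 10, 16, 19, 21, 28]

Final sorted array: [8, 10, 16, 19, 21, 28]

The merge sort proceeds by recursively splitting the array and merging sorted halves.
After all merges, the sorted array is [8, 10, 16, 19, 21, 28].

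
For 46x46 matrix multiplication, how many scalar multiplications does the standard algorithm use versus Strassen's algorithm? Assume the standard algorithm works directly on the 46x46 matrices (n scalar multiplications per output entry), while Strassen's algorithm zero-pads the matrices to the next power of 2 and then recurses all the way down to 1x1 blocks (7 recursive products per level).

Matrix multiplication for 46x46 matrices:

Strassen's algorithm requires power-of-2 dimensions. Pad 46x46 to 64x64 (next power of 2).

Standard algorithm: 46^3 = 97336 multiplications
Strassen's algorithm: 7^(log2(64)) = 7^6 = 117649 multiplications
Difference: 97336 - 117649 = -20313 (Strassen uses MORE here due to padding overhead — for small or just-over-power-of-2 n, padding can outweigh the per-level savings)

Standard: 97336 multiplications (46^3). Strassen: 117649 multiplications (7^6, after padding to 64x64). Strassen reduces 8 recursive multiplications to 7 at each level.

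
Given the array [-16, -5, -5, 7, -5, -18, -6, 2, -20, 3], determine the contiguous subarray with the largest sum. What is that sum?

Using Kadane's algorithm on [-16, -5, -5, 7, -5, -18, -6, 2, -20, 3]:

Scanning through the array:
Position 1 (value -5): max_ending_here = -5, max_so_far = -5
Position 2 (value -5): max_ending_here = -5, max_so_far = -5
Position 3 (value 7): max_ending_here = 7, max_so_far = 7
Position 4 (value -5): max_ending_here = 2, max_so_far = 7
Position 5 (value -18): max_ending_here = -16, max_so_far = 7
Position 6 (value -6): max_ending_here = -6, max_so_far = 7
Position 7 (value 2): max_ending_here = 2, max_so_far = 7
Position 8 (value -20): max_ending_here = -18, max_so_far = 7
Position 9 (value 3): max_ending_here = 3, max_so_far = 7

Maximum subarray: [7]
Maximum sum: 7

The maximum subarray is [7] with sum 7. This subarray runs from index 3 to index 3.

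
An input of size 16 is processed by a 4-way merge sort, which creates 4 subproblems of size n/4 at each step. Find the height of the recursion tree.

For divide and conquer with division factor 4:

Problem sizes at each level:
Level 0: 16
Level 1: 4
Level 2: 1

The root is level 0 and the size-1 base case is level 2 (the tree spans levels 0 through 2, i.e. 3 levels counting the root), so the depth is the number of divisions: log_4(16) = 2

The recursion tree depth is log_4(16) = 2. At each level, the problem size is divided by 4, so it takes 2 divisions to reduce to a base case of size 1. The algorithm makes 4 recursive calls at each level.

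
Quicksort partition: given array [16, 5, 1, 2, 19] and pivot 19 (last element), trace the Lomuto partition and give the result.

Lomuto partition with pivot = 19:

Initial array: [16, 5, 1, 2, 19]

arr[0]=16 <= 19: swap with position 0, array becomes [16, 5, 1, 2, 19]
arr[1]=5 <= 19: swap with position 1, array becomes [16, 5, 1, 2, 19]
arr[2]=1 <= 19: swap with position 2, array becomes [16, 5, 1, 2, 19]
arr[3]=2 <= 19: swap with position 3, array becomes [16, 5, 1, 2, 19]

Place pivot at position 4: [16, 5, 1, 2, 19]
Pivot position: 4

After partitioning with pivot 19, the array becomes [16, 5, 1, 2, 19]. The pivot is placed at index 4. All elements to the left of the pivot are <= 19, and all elements to the right are > 19.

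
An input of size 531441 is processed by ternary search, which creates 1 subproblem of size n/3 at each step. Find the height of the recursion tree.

For divide and conquer with division factor 3:

Problem sizes at each level:
Level 0: 531441
Level 1: 177147
Level 2: 59049
Level 3: 19683
Level 4: 6561
Level 5: 2187
Level 6: 729
Level 7: 243
Level 8: 81
Level 9: 27
Level 10: 9
Level 11: 3
Level 12: 1

The root is level 0 and the size-1 base case is level 12 (the tree spans levels 0 through 12, i.e. 13 levels counting the root), so the depth is the number of divisions: log_3(531441) = 12

The recursion tree depth is log_3(531441) = 12. At each level, the problem size is divided by 3, so it takes 12 divisions to reduce to a base case of size 1. The algorithm makes 1 recursive call at each level.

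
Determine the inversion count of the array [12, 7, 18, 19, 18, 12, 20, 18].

Finding inversions in [12, 7, 18, 19, 18, 12, 20, 18]:

(0, 1): arr[0]=12 > arr[1]=7
(2, 5): arr[2]=18 > arr[5]=12
(3, 4): arr[3]=19 > arr[4]=18
(3, 5): arr[3]=19 > arr[5]=12
(3, 7): arr[3]=19 > arr[7]=18
(4, 5): arr[4]=18 > arr[5]=12
(6, 7): arr[6]=20 > arr[7]=18

Total inversions: 7

The array has 7 inversion(s): (0,1), (2,5), (3,4), (3,5), (3,7), (4,5), (6,7). Each pair (i,j) satisfies i < j and arr[i] > arr[j].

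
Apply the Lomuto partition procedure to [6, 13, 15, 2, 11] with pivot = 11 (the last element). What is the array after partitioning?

Lomuto partition with pivot = 11:

Initial array: [6, 13, 15, 2, 11]

arr[0]=6 <= 11: swap with position 0, array becomes [6, 13, 15, 2, 11]
arr[1]=13 > 11: no swap
arr[2]=15 > 11: no swap
arr[3]=2 <= 11: swap with position 1, array becomes [6, 2, 15, 13, 11]

Place pivot at position 2: [6, 2, 11, 13, 15]
Pivot position: 2

After partitioning with pivot 11, the array becomes [6, 2, 11, 13, 15]. The pivot is placed at index 2. All elements to the left of the pivot are <= 11, and all elements to the right are > 11.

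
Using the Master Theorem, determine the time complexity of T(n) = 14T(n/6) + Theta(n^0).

Master Theorem for T(n) = 14T(n/6) + O(n^0):

a = 14, b = 6, c = 0
log_b(a) = log_6(14) = 1.4729

Case 1: c = 0 < log_6(14) = 1.4729
T(n) = O(n^(log_6 14))

For T(n) = 14T(n/6) + O(n^0): log_6(14) = 1.4729. This is Case 1 of the Master Theorem (c < log_b(a), work dominated by leaves), giving O(n^(log_6 14)).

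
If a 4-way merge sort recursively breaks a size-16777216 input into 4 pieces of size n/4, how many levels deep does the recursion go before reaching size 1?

For divide and conquer with division factor 4:

Problem sizes at each level:
Level 0: 16777216
Level 1: 4194304
Level 2: 1048576
Level 3: 262144
Level 4: 65536
Level 5: 16384
Level 6: 4096
Level 7: 1024
Level 8: 256
Level 9: 64
Level 10: 16
Level 11: 4
Level 12: 1

The root is level 0 and the size-1 base case is level 12 (the tree spans levels 0 through 12, i.e. 13 levels counting the root), so the depth is the number of divisions: log_4(16777216) = 12

The recursion tree depth is log_4(16777216) = 12. At each level, the problem size is divided by 4, so it takes 12 divisions to reduce to a base case of size 1. The algorithm makes 4 recursive calls at each level.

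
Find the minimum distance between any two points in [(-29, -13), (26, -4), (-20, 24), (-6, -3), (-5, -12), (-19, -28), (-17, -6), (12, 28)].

Computing all pairwise distances among 8 points:

d((-29, -13), (26, -4)) = 55.7315
d((-29, -13), (-20, 24)) = 38.0789
d((-29, -13), (-6, -3)) = 25.0799
d((-29, -13), (-5, -12)) = 24.0208
d((-29, -13), (-19, -28)) = 18.0278
d((-29, -13), (-17, -6)) = 13.8924
d((-29, -13), (12, 28)) = 57.9828
d((26, -4), (-20, 24)) = 53.8516
d((26, -4), (-6, -3)) = 32.0156
d((26, -4), (-5, -12)) = 32.0156
d((26, -4), (-19, -28)) = 51.0
d((26, -4), (-17, -6)) = 43.0465
d((26, -4), (12, 28)) = 34.9285
d((-20, 24), (-6, -3)) = 30.4138
d((-20, 24), (-5, -12)) = 39.0
d((-20, 24), (-19, -28)) = 52.0096
d((-20, 24), (-17, -6)) = 30.1496
d((-20, 24), (12, 28)) = 32.249
d((-6, -3), (-5, -12)) = 9.0554 <-- minimum
d((-6, -3), (-19, -28)) = 28.178
d((-6, -3), (-17, -6)) = 11.4018
d((-6, -3), (12, 28)) = 35.8469
d((-5, -12), (-19, -28)) = 21.2603
d((-5, -12), (-17, -6)) = 13.4164
d((-5, -12), (12, 28)) = 43.4626
d((-19, -28), (-17, -6)) = 22.0907
d((-19, -28), (12, 28)) = 64.0078
d((-17, -6), (12, 28)) = 44.6878

Closest pair: (-6, -3) and (-5, -12) with distance 9.0554

The closest pair is (-6, -3) and (-5, -12) with Euclidean distance 9.0554. For 8 points, brute-force pairwise comparison is shown above. For large n, the divide-and-conquer algorithm (sort by x, recurse on halves, check the dividing strip) achieves O(n log n).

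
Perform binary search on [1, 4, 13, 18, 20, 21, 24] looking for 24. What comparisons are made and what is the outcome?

Binary search for 24 in [1, 4, 13, 18, 20, 21, 24]:

lo=0, hi=6, mid=3, arr[mid]=18 -> 18 < 24, search right half
lo=4, hi=6, mid=5, arr[mid]=21 -> 21 < 24, search right half
lo=6, hi=6, mid=6, arr[mid]=24 -> Found target at index 6!

Binary search finds 24 at index 6 after 3 comparisons. The search repeatedly halves the search space by comparing with the middle element.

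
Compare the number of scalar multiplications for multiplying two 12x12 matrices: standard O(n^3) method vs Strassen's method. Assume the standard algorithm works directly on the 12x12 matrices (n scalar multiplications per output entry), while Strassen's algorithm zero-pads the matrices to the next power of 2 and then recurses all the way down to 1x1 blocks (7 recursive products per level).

Matrix multiplication for 12x12 matrices:

Strassen's algorithm requires power-of-2 dimensions. Pad 12x12 to 16x16 (next power of 2).

Standard algorithm: 12^3 = 1728 multiplications
Strassen's algorithm: 7^(log2(16)) = 7^4 = 2401 multiplications
Difference: 1728 - 2401 = -673 (Strassen uses MORE here due to padding overhead — for small or just-over-power-of-2 n, padding can outweigh the per-level savings)

Standard: 1728 multiplications (12^3). Strassen: 2401 multiplications (7^4, after padding to 16x16). Strassen reduces 8 recursive multiplications to 7 at each level.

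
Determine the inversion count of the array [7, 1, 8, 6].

Finding inversions in [7, 1, 8, 6]:

(0, 1): arr[0]=7 > arr[1]=1
(0, 3): arr[0]=7 > arr[3]=6
(2, 3): arr[2]=8 > arr[3]=6

Total inversions: 3

The array has 3 inversion(s): (0,1), (0,3), (2,3). Each pair (i,j) satisfies i < j and arr[i] > arr[j].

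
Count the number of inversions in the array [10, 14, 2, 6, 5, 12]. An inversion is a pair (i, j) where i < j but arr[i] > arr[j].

Finding inversions in [10, 14, 2, 6, 5, 12]:

(0, 2): arr[0]=10 > arr[2]=2
(0, 3): arr[0]=10 > arr[3]=6
(0, 4): arr[0]=10 > arr[4]=5
(1, 2): arr[1]=14 > arr[2]=2
(1, 3): arr[1]=14 > arr[3]=6
(1, 4): arr[1]=14 > arr[4]=5
(1, 5): arr[1]=14 > arr[5]=12
(3, 4): arr[3]=6 > arr[4]=5

Total inversions: 8

The array has 8 inversion(s): (0,2), (0,3), (0,4), (1,2), (1,3), (1,4), (1,5), (3,4). Each pair (i,j) satisfies i < j and arr[i] > arr[j].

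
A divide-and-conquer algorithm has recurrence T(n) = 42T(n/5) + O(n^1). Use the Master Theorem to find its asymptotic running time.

Master Theorem for T(n) = 42T(n/5) + O(n^1):

a = 42, b = 5, c = 1
log_b(a) = log_5(42) = 2.3223

Case 1: c = 1 < log_5(42) = 2.3223
T(n) = O(n^(log_5 42))

For T(n) = 42T(n/5) + O(n^1): log_5(42) = 2.3223. This is Case 1 of the Master Theorem (c < log_b(a), work dominated by leaves), giving O(n^(log_5 42)).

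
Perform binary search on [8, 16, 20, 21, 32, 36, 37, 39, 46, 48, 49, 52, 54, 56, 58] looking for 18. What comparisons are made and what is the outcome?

Binary search for 18 in [8, 16, 20, 21, 32, 36, 37, 39, 46, 48, 49, 52, 54, 56, 58]:

lo=0, hi=14, mid=7, arr[mid]=39 -> 39 > 18, search left half
lo=0, hi=6, mid=3, arr[mid]=21 -> 21 > 18, search left half
lo=0, hi=2, mid=1, arr[mid]=16 -> 16 < 18, search right half
lo=2, hi=2, mid=2, arr[mid]=20 -> 20 > 18, search left half
lo=2 > hi=1, target 18 not found

Binary search determines that 18 is not in the array after 4 comparisons. The search space was exhausted without finding the target.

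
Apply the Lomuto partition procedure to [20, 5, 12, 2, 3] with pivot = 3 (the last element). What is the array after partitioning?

Lomuto partition with pivot = 3:

Initial array: [20, 5, 12, 2, 3]

arr[0]=20 > 3: no swap
arr[1]=5 > 3: no swap
arr[2]=12 > 3: no swap
arr[3]=2 <= 3: swap with position 0, array becomes [2, 5, 12, 20, 3]

Place pivot at position 1: [2, 3, 12, 20, 5]
Pivot position: 1

After partitioning with pivot 3, the array becomes [2, 3, 12, 20, 5]. The pivot is placed at index 1. All elements to the left of the pivot are <= 3, and all elements to the right are > 3.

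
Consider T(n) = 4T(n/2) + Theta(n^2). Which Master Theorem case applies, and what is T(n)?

Master Theorem for T(n) = 4T(n/2) + O(n^2):

a = 4, b = 2, c = 2
log_b(a) = log_2(4) = 2.0000

Case 2: c = 2 = log_2(4) = 2.0000
T(n) = O(n^2 log n) = O(n^2 log n)

For T(n) = 4T(n/2) + O(n^2): log_2(4) = 2.0000. This is Case 2 of the Master Theorem (c = log_b(a), equal work at all levels), giving O(n^2 log n).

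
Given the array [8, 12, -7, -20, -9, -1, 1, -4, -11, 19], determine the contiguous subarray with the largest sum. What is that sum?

Using Kadane's algorithm on [8, 12, -7, -20, -9, -1, 1, -4, -11, 19]:

Scanning through the array:
Position 1 (value 12): max_ending_here = 20, max_so_far = 20
Position 2 (value -7): max_ending_here = 13, max_so_far = 20
Position 3 (value -20): max_ending_here = -7, max_so_far = 20
Position 4 (value -9): max_ending_here = -9, max_so_far = 20
Position 5 (value -1): max_ending_here = -1, max_so_far = 20
Position 6 (value 1): max_ending_here = 1, max_so_far = 20
Position 7 (value -4): max_ending_here = -3, max_so_far = 20
Position 8 (value -11): max_ending_here = -11, max_so_far = 20
Position 9 (value 19): max_ending_here = 19, max_so_far = 20

Maximum subarray: [8, 12]
Maximum sum: 20

The maximum subarray is [8, 12] with sum 20. This subarray runs from index 0 to index 1.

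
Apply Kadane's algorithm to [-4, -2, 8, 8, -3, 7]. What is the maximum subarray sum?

Using Kadane's algorithm on [-4, -2, 8, 8, -3, 7]:

Scanning through the array:
Position 1 (value -2): max_ending_here = -2, max_so_far = -2
Position 2 (value 8): max_ending_here = 8, max_so_far = 8
Position 3 (value 8): max_ending_here = 16, max_so_far = 16
Position 4 (value -3): max_ending_here = 13, max_so_far = 16
Position 5 (value 7): max_ending_here = 20, max_so_far = 20

Maximum subarray: [8, 8, -3, 7]
Maximum sum: 20

The maximum subarray is [8, 8, -3, 7] with sum 20. This subarray runs from index 2 to index 5.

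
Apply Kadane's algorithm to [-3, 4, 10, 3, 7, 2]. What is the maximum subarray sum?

Using Kadane's algorithm on [-3, 4, 10, 3, 7, 2]:

Scanning through the array:
Position 1 (value 4): max_ending_here = 4, max_so_far = 4
Position 2 (value 10): max_ending_here = 14, max_so_far = 14
Position 3 (value 3): max_ending_here = 17, max_so_far = 17
Position 4 (value 7): max_ending_here = 24, max_so_far = 24
Position 5 (value 2): max_ending_here = 26, max_so_far = 26

Maximum subarray: [4, 10, 3, 7, 2]
Maximum sum: 26

The maximum subarray is [4, 10, 3, 7, 2] with sum 26. This subarray runs from index 1 to index 5.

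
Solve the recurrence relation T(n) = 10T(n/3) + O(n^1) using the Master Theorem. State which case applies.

Master Theorem for T(n) = 10T(n/3) + O(n^1):

a = 10, b = 3, c = 1
log_b(a) = log_3(10) = 2.0959

Case 1: c = 1 < log_3(10) = 2.0959
T(n) = O(n^(log_3 10))

For T(n) = 10T(n/3) + O(n^1): log_3(10) = 2.0959. This is Case 1 of the Master Theorem (c < log_b(a), work dominated by leaves), giving O(n^(log_3 10)).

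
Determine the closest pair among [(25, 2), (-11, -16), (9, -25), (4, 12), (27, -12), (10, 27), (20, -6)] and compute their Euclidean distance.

Computing all pairwise distances among 7 points:

d((25, 2), (-11, -16)) = 40.2492
d((25, 2), (9, -25)) = 31.3847
d((25, 2), (4, 12)) = 23.2594
d((25, 2), (27, -12)) = 14.1421
d((25, 2), (10, 27)) = 29.1548
d((25, 2), (20, -6)) = 9.434
d((-11, -16), (9, -25)) = 21.9317
d((-11, -16), (4, 12)) = 31.7648
d((-11, -16), (27, -12)) = 38.2099
d((-11, -16), (10, 27)) = 47.8539
d((-11, -16), (20, -6)) = 32.573
d((9, -25), (4, 12)) = 37.3363
d((9, -25), (27, -12)) = 22.2036
d((9, -25), (10, 27)) = 52.0096
d((9, -25), (20, -6)) = 21.9545
d((4, 12), (27, -12)) = 33.2415
d((4, 12), (10, 27)) = 16.1555
d((4, 12), (20, -6)) = 24.0832
d((27, -12), (10, 27)) = 42.5441
d((27, -12), (20, -6)) = 9.2195 <-- minimum
d((10, 27), (20, -6)) = 34.4819

Closest pair: (27, -12) and (20, -6) with distance 9.2195

The closest pair is (27, -12) and (20, -6) with Euclidean distance 9.2195. For 7 points, brute-force pairwise comparison is shown above. For large n, the divide-and-conquer algorithm (sort by x, recurse on halves, check the dividing strip) achieves O(n log n).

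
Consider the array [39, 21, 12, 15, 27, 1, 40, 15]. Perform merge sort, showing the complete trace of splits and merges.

Merge sort trace:

Split: [39, 21, 12, 15, 27, 1, 40, 15] -> [39, 21, 12, 15] and [27, 1, 40, 15]
  Split: [39, 21, 12, 15] -> [39, 21] and [12, 15]
    Split: [39, 21] -> [39] and [21]
    Merge: [39] + [21] -> [21, 39]
    Split: [12, 15] -> [12] and [15]
    Merge: [12] + [15] -> [12, 15]
  Merge: [21, 39] + [12, 15] -> [12, 15, 21, 39]
  Split: [27, 1, 40, 15] -> [27, 1] and [40, 15]
    Split: [27, 1] -> [27] and [1]
    Merge: [27] + [1] -> [1, 27]
    Split: [40, 15] -> [40] and [15]
    Merge: [40] + [15] -> [15, 40]
  Merge: [1, 27] + [15, 40] -> [1, 15, 27, 40]
Merge: [12, 15, 21, 39] + [1, 15, 27, 40] -> [1, 12, 15, 15, 21, 27, 39, 40]

Final sorted array: [1, 12, 15, 15, 21, 27, 39, 40]

The merge sort proceeds by recursively splitting the array and merging sorted halves.
After all merges, the sorted array is [1, 12, 15, 15, 21, 27, 39, 40].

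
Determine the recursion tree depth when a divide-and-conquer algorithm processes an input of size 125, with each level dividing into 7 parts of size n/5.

For divide and conquer with division factor 5:

Problem sizes at each level:
Level 0: 125
Level 1: 25
Level 2: 5
Level 3: 1

The root is level 0 and the size-1 base case is level 3 (the tree spans levels 0 through 3, i.e. 4 levels counting the root), so the depth is the number of divisions: log_5(125) = 3

The recursion tree depth is log_5(125) = 3. At each level, the problem size is divided by 5, so it takes 3 divisions to reduce to a base case of size 1. The algorithm makes 7 recursive calls at each level.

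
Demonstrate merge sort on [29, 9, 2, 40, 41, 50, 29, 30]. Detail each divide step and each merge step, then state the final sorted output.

Merge sort trace:

Split: [29, 9, 2, 40, 41, 50, 29, 30] -> [29, 9, 2, 40] and [41, 50, 29, 30]
  Split: [29, 9, 2, 40] -> [29, 9] and [2, 40]
    Split: [29, 9] -> [29] and [9]
    Merge: [29] + [9] -> [9, 29]
    Split: [2, 40] -> [2] and [40]
    Merge: [2] + [40] -> [2, 40]
  Merge: [9, 29] + [2, 40] -> [2, 9, 29, 40]
  Split: [41, 50, 29, 30] -> [41, 50] and [29, 30]
    Split: [41, 50] -> [41] and [50]
    Merge: [41] + [50] -> [41, 50]
    Split: [29, 30] -> [29] and [30]
    Merge: [29] + [30] -> [29, 30]
  Merge: [41, 50] + [29, 30] -> [29, 30, 41, 50]
Merge: [2, 9, 29, 40] + [29, 30, 41, 50] -> [2, 9, 29, 29, 30, 40, 41, 50]

Final sorted array: [2, 9, 29, 29, 30, 40, 41, 50]

The merge sort proceeds by recursively splitting the array and merging sorted halves.
After all merges, the sorted array is [2, 9, 29, 29, 30, 40, 41, 50].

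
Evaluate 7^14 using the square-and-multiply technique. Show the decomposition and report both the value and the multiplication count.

Computing 7^14 by squaring (build up from 7^1; each line after the first costs one multiplication):

7^1 = 7
7^2 = (7^1)^2 = 7^2 = 49
7^3 = 7 * 7^2 = 7 * 49 = 343
7^6 = (7^3)^2 = 343^2 = 117649
7^7 = 7 * 7^6 = 7 * 117649 = 823543
7^14 = (7^7)^2 = 823543^2 = 678223072849

Result: 678223072849
Multiplications needed: 5 (5 lines after 7^1)

7^14 = 678223072849. Using exponentiation by squaring, this requires 5 multiplications. The key idea: if the exponent is even, square the half-power; if odd, multiply by the base once.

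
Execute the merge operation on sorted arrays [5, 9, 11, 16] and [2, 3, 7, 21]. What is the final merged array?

Merging process:

Compare 5 vs 2: take 2 from right. Merged: [2]
Compare 5 vs 3: take 3 from right. Merged: [2, 3]
Compare 5 vs 7: take 5 from left. Merged: [2, 3, 5]
Compare 9 vs 7: take 7 from right. Merged: [2, 3, 5, 7]
Compare 9 vs 21: take 9 from left. Merged: [2, 3, 5, 7, 9]
Compare 11 vs 21: take 11 from left. Merged: [2, 3, 5, 7, 9, 11]
Compare 16 vs 21: take 16 from left. Merged: [2, 3, 5, 7, 9, 11, 16]
Append remaining from right: [21]. Merged: [2, 3, 5, 7, 9, 11, 16, 21]

Final merged array: [2, 3, 5, 7, 9, 11, 16, 21]
Total comparisons: 7

The merged array is [2, 3, 5, 7, 9, 11, 16, 21], requiring 7 comparisons. The merge step runs in O(n) time where n is the total number of elements.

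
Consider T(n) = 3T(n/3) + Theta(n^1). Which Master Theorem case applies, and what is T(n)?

Master Theorem for T(n) = 3T(n/3) + O(n^1):

a = 3, b = 3, c = 1
log_b(a) = log_3(3) = 1.0000

Case 2: c = 1 = log_3(3) = 1.0000
T(n) = O(n^1 log n) = O(n log n)

For T(n) = 3T(n/3) + O(n^1): log_3(3) = 1.0000. This is Case 2 of the Master Theorem (c = log_b(a), equal work at all levels), giving O(n log n).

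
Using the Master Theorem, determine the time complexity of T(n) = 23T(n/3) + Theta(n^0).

Master Theorem for T(n) = 23T(n/3) + O(n^0):

a = 23, b = 3, c = 0
log_b(a) = log_3(23) = 2.8540

Case 1: c = 0 < log_3(23) = 2.8540
T(n) = O(n^(log_3 23))

For T(n) = 23T(n/3) + O(n^0): log_3(23) = 2.8540. This is Case 1 of the Master Theorem (c < log_b(a), work dominated by leaves), giving O(n^(log_3 23)).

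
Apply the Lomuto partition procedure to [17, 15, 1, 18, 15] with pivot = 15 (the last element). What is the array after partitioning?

Lomuto partition with pivot = 15:

Initial array: [17, 15, 1, 18, 15]

arr[0]=17 > 15: no swap
arr[1]=15 <= 15: swap with position 0, array becomes [15, 17, 1, 18, 15]
arr[2]=1 <= 15: swap with position 1, array becomes [15, 1, 17, 18, 15]
arr[3]=18 > 15: no swap

Place pivot at position 2: [15, 1, 15, 18, 17]
Pivot position: 2

After partitioning with pivot 15, the array becomes [15, 1, 15, 18, 17]. The pivot is placed at index 2. All elements to the left of the pivot are <= 15, and all elements to the right are > 15.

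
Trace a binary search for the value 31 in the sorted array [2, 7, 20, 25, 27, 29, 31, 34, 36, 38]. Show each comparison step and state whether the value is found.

Binary search for 31 in [2, 7, 20, 25, 27, 29, 31, 34, 36, 38]:

lo=0, hi=9, mid=4, arr[mid]=27 -> 27 < 31, search right half
lo=5, hi=9, mid=7, arr[mid]=34 -> 34 > 31, search left half
lo=5, hi=6, mid=5, arr[mid]=29 -> 29 < 31, search right half
lo=6, hi=6, mid=6, arr[mid]=31 -> Found target at index 6!

Binary search finds 31 at index 6 after 4 comparisons. The search repeatedly halves the search space by comparing with the middle element.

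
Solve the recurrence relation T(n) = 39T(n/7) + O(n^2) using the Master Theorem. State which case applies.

Master Theorem for T(n) = 39T(n/7) + O(n^2):

a = 39, b = 7, c = 2
log_b(a) = log_7(39) = 1.8827

Case 3: c = 2 > log_7(39) = 1.8827
T(n) = O(n^2) = O(n^2)

For T(n) = 39T(n/7) + O(n^2): log_7(39) = 1.8827. This is Case 3 of the Master Theorem (c > log_b(a), work dominated by root), giving O(n^2).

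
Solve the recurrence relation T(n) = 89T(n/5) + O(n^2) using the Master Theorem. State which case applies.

Master Theorem for T(n) = 89T(n/5) + O(n^2):

a = 89, b = 5, c = 2
log_b(a) = log_5(89) = 2.7889

Case 1: c = 2 < log_5(89) = 2.7889
T(n) = O(n^(log_5 89))

For T(n) = 89T(n/5) + O(n^2): log_5(89) = 2.7889. This is Case 1 of the Master Theorem (c < log_b(a), work dominated by leaves), giving O(n^(log_5 89)).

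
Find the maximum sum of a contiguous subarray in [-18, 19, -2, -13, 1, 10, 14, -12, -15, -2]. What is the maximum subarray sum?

Using Kadane's algorithm on [-18, 19, -2, -13, 1, 10, 14, -12, -15, -2]:

Scanning through the array:
Position 1 (value 19): max_ending_here = 19, max_so_far = 19
Position 2 (value -2): max_ending_here = 17, max_so_far = 19
Position 3 (value -13): max_ending_here = 4, max_so_far = 19
Position 4 (value 1): max_ending_here = 5, max_so_far = 19
Position 5 (value 10): max_ending_here = 15, max_so_far = 19
Position 6 (value 14): max_ending_here = 29, max_so_far = 29
Position 7 (value -12): max_ending_here = 17, max_so_far = 29
Position 8 (value -15): max_ending_here = 2, max_so_far = 29
Position 9 (value -2): max_ending_here = 0, max_so_far = 29

Maximum subarray: [19, -2, -13, 1, 10, 14]
Maximum sum: 29

The maximum subarray is [19, -2, -13, 1, 10, 14] with sum 29. This subarray runs from index 1 to index 6.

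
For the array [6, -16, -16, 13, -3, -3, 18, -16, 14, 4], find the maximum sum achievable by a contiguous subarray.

Using Kadane's algorithm on [6, -16, -16, 13, -3, -3, 18, -16, 14, 4]:

Scanning through the array:
Position 1 (value -16): max_ending_here = -10, max_so_far = 6
Position 2 (value -16): max_ending_here = -16, max_so_far = 6
Position 3 (value 13): max_ending_here = 13, max_so_far = 13
Position 4 (value -3): max_ending_here = 10, max_so_far = 13
Position 5 (value -3): max_ending_here = 7, max_so_far = 13
Position 6 (value 18): max_ending_here = 25, max_so_far = 25
Position 7 (value -16): max_ending_here = 9, max_so_far = 25
Position 8 (value 14): max_ending_here = 23, max_so_far = 25
Position 9 (value 4): max_ending_here = 27, max_so_far = 27

Maximum subarray: [13, -3, -3, 18, -16, 14, 4]
Maximum sum: 27

The maximum subarray is [13, -3, -3, 18, -16, 14, 4] with sum 27. This subarray runs from index 3 to index 9.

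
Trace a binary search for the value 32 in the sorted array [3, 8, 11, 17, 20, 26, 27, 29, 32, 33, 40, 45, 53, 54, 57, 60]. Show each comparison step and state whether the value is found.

Binary search for 32 in [3, 8, 11, 17, 20, 26, 27, 29, 32, 33, 40, 45, 53, 54, 57, 60]:

lo=0, hi=15, mid=7, arr[mid]=29 -> 29 < 32, search right half
lo=8, hi=15, mid=11, arr[mid]=45 -> 45 > 32, search left half
lo=8, hi=10, mid=9, arr[mid]=33 -> 33 > 32, search left half
lo=8, hi=8, mid=8, arr[mid]=32 -> Found target at index 8!

Binary search finds 32 at index 8 after 4 comparisons. The search repeatedly halves the search space by comparing with the middle element.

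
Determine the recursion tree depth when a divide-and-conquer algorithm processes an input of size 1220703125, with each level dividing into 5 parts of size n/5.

For divide and conquer with division factor 5:

Problem sizes at each level:
Level 0: 1220703125
Level 1: 244140625
Level 2: 48828125
Level 3: 9765625
Level 4: 1953125
Level 5: 390625
Level 6: 78125
Level 7: 15625
Level 8: 3125
Level 9: 625
Level 10: 125
Level 11: 25
Level 12: 5
Level 13: 1

The root is level 0 and the size-1 base case is level 13 (the tree spans levels 0 through 13, i.e. 14 levels counting the root), so the depth is the number of divisions: log_5(1220703125) = 13

The recursion tree depth is log_5(1220703125) = 13. At each level, the problem size is divided by 5, so it takes 13 divisions to reduce to a base case of size 1. The algorithm makes 5 recursive calls at each level.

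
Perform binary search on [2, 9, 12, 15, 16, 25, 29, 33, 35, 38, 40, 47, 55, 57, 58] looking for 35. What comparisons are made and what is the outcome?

Binary search for 35 in [2, 9, 12, 15, 16, 25, 29, 33, 35, 38, 40, 47, 55, 57, 58]:

lo=0, hi=14, mid=7, arr[mid]=33 -> 33 < 35, search right half
lo=8, hi=14, mid=11, arr[mid]=47 -> 47 > 35, search left half
lo=8, hi=10, mid=9, arr[mid]=38 -> 38 > 35, search left half
lo=8, hi=8, mid=8, arr[mid]=35 -> Found target at index 8!

Binary search finds 35 at index 8 after 4 comparisons. The search repeatedly halves the search space by comparing with the middle element.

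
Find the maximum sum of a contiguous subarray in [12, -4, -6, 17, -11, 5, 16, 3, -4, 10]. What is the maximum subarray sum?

Using Kadane's algorithm on [12, -4, -6, 17, -11, 5, 16, 3, -4, 10]:

Scanning through the array:
Position 1 (value -4): max_ending_here = 8, max_so_far = 12
Position 2 (value -6): max_ending_here = 2, max_so_far = 12
Position 3 (value 17): max_ending_here = 19, max_so_far = 19
Position 4 (value -11): max_ending_here = 8, max_so_far = 19
Position 5 (value 5): max_ending_here = 13, max_so_far = 19
Position 6 (value 16): max_ending_here = 29, max_so_far = 29
Position 7 (value 3): max_ending_here = 32, max_so_far = 32
Position 8 (value -4): max_ending_here = 28, max_so_far = 32
Position 9 (value 10): max_ending_here = 38, max_so_far = 38

Maximum subarray: [12, -4, -6, 17, -11, 5, 16, 3, -4, 10]
Maximum sum: 38

The maximum subarray is [12, -4, -6, 17, -11, 5, 16, 3, -4, 10] with sum 38. This subarray runs from index 0 to index 9.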